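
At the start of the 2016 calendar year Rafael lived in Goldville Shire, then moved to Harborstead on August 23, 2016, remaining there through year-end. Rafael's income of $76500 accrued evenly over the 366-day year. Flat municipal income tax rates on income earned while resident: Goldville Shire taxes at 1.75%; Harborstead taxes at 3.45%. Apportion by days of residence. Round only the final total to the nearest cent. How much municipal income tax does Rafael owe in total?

Goldville Shire, January 1 – August 22, 2016: 235 days → $76500 × 1.75% × 235/366 = $859.5799
Harborstead, August 23 – December 31, 2016: 131 days → $76500 × 3.45% × 131/366 = $944.6496
Total = $1804.2295

$1804.23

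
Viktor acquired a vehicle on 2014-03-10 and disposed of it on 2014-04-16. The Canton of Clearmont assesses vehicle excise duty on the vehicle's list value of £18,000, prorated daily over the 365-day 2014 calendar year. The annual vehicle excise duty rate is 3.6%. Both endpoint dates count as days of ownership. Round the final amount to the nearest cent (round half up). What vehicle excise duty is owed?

Days held (2014-03-10 to 2014-04-16): 38 out of 365
Tax = £18,000 × 3.6% × 38/365 = £67.4630

£67.46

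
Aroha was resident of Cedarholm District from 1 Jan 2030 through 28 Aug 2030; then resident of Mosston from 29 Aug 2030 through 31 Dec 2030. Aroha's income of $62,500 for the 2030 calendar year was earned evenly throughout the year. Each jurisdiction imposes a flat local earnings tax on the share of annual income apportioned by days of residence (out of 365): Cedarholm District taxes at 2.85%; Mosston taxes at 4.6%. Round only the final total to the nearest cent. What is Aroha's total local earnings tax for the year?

Cedarholm District, 1 Jan – 28 Aug 2030: 240 days → $62,500 × 2.85% × 240/365 = $1,171.2329
Mosston, 29 Aug – 31 Dec 2030: 125 days → $62,500 × 4.6% × 125/365 = $984.5890
Total = $2,155.8219

$2,155.82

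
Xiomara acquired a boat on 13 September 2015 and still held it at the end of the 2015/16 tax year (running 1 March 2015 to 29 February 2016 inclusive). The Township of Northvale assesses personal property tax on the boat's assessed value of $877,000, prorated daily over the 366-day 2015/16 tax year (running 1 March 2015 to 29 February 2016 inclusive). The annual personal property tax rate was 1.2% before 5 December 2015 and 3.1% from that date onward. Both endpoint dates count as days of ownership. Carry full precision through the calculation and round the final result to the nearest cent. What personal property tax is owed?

13 September – 4 December 2015: 83 days at 1.2% → $877,000 × 1.2% × 83/366 = $2,386.5902
5 December 2015 – 29 February 2016: 87 days at 3.1% → $877,000 × 3.1% × 87/366 = $6,462.4836
Total = $8,849.0738

$8,849.07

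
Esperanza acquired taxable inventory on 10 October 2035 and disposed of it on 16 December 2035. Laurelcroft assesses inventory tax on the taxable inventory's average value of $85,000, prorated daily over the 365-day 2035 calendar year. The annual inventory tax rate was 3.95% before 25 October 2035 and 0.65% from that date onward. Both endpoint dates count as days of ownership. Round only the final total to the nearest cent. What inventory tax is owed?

10 October – 24 October 2035: 15 days at 3.95% → $85,000 × 3.95% × 15/365 = $137.9795
25 October – 16 December 2035: 53 days at 0.65% → $85,000 × 0.65% × 53/365 = $80.2260
Total = $218.2055

$218.21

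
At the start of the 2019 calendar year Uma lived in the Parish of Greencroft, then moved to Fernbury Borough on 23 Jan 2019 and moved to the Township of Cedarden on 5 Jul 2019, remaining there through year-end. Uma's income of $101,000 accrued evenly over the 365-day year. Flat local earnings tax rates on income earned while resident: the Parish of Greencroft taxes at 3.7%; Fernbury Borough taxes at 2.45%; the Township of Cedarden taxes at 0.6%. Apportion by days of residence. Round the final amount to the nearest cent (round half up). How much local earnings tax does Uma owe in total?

The Parish of Greencroft, 1 Jan – 22 Jan 2019: 22 days → $101,000 × 3.7% × 22/365 = $225.2438
Fernbury Borough, 23 Jan – 4 Jul 2019: 163 days → $101,000 × 2.45% × 163/365 = $1,105.0507
The Township of Cedarden, 5 Jul – 31 Dec 2019: 180 days → $101,000 × 0.6% × 180/365 = $298.8493
Total = $1,629.1438

$1,629.14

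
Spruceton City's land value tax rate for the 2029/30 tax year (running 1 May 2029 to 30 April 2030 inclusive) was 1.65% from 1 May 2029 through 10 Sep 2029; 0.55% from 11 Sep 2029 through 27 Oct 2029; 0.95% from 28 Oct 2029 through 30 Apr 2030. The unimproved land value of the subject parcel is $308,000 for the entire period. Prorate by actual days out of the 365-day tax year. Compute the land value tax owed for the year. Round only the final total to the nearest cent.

$3,552.97

1 May – 10 Sep 2029: 133 days at 1.65% → $308,000 × 1.65% × 133/365 = $1,851.7973
11 Sep – 27 Oct 2029: 47 days at 0.55% → $308,000 × 0.55% × 47/365 = $218.1315
28 Oct 2029 – 30 Apr 2030: 185 days at 0.95% → $308,000 × 0.95% × 185/365 = $1,483.0411
Total = $3,552.9699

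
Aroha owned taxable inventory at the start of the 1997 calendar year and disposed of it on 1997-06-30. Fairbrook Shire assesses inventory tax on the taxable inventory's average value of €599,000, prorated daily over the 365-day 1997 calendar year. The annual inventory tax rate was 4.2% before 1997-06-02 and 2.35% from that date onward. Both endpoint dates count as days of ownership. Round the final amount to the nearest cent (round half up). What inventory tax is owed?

1997-01-01 to 1997-06-01: 152 days at 4.2% → €599,000 × 4.2% × 152/365 = €10,476.7562
1997-06-02 to 1997-06-30: 29 days at 2.35% → €599,000 × 2.35% × 29/365 = €1,118.4068
Total = €11,595.1630

€11,595.16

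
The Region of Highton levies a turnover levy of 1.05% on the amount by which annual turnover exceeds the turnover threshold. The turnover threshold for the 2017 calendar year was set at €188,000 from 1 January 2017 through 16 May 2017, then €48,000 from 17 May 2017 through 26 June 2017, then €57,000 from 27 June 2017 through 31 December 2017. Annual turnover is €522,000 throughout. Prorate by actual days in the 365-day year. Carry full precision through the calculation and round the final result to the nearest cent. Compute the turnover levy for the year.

1 January – 16 May 2017: 136 days, exemption €188,000 → (€522,000 − €188,000) × 1.05% × 136/365 = €1,306.7178
17 May – 26 June 2017: 41 days, exemption €48,000 → (€522,000 − €48,000) × 1.05% × 41/365 = €559.0603
27 June – 31 December 2017: 188 days, exemption €57,000 → (€522,000 − €57,000) × 1.05% × 188/365 = €2,514.8219
Total = €4,380.6000

€4,380.60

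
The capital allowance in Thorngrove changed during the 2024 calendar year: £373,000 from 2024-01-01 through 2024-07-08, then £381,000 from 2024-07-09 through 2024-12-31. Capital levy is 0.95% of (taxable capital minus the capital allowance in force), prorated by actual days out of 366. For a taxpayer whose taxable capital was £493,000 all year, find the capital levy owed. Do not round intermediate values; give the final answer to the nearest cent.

£1,103.45

2024-01-01 to 2024-07-08: 190 days, exemption £373,000 → (£493,000 − £373,000) × 0.95% × 190/366 = £591.8033
2024-07-09 to 2024-12-31: 176 days, exemption £381,000 → (£493,000 − £381,000) × 0.95% × 176/366 = £511.6503
Total = £1,103.4536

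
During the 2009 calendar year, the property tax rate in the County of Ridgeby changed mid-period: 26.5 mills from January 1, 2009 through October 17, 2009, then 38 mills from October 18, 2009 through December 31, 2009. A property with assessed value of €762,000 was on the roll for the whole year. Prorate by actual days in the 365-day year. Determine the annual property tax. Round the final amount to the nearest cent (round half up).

€21,993.62

January 1 – October 17, 2009: 290 days at 26.5 mills → €762,000 × 2.65% × 290/365 = €16,043.7534
October 18 – December 31, 2009: 75 days at 38 mills → €762,000 × 3.8% × 75/365 = €5,949.8630
Total = €21,993.6164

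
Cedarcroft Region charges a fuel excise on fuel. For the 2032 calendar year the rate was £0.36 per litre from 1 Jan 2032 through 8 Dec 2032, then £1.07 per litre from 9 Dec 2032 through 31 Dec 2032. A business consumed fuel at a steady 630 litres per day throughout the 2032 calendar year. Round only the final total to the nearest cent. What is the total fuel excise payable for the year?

£93,296.70

1 Jan – 8 Dec 2032: 343 days × 630 litres/day = 216,090 litres at £0.36/litre → £77,792.40
9 Dec – 31 Dec 2032: 23 days × 630 litres/day = 14,490 litres at £1.07/litre → £15,504.30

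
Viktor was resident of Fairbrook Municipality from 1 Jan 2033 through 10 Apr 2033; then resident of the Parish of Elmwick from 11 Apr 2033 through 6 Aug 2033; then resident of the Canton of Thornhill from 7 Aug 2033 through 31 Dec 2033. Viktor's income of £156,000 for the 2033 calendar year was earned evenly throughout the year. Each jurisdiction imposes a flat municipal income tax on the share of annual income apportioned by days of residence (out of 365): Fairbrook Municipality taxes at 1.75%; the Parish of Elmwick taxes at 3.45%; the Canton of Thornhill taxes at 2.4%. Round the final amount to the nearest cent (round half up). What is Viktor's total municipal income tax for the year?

£3,995.74

Fairbrook Municipality, 1 Jan – 10 Apr 2033: 100 days → £156,000 × 1.75% × 100/365 = £747.9452
The Parish of Elmwick, 11 Apr – 6 Aug 2033: 118 days → £156,000 × 3.45% × 118/365 = £1,739.9342
The Canton of Thornhill, 7 Aug – 31 Dec 2033: 147 days → £156,000 × 2.4% × 147/365 = £1,507.8575
Total = £3,995.7370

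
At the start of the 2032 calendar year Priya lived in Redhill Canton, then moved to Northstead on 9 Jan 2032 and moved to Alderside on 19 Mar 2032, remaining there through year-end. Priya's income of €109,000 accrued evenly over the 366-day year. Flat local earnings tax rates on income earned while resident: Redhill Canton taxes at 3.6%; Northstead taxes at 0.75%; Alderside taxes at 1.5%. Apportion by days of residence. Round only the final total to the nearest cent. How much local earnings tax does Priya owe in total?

Redhill Canton, 1 Jan – 8 Jan 2032: 8 days → €109,000 × 3.6% × 8/366 = €85.7705
Northstead, 9 Jan – 18 Mar 2032: 70 days → €109,000 × 0.75% × 70/366 = €156.3525
Alderside, 19 Mar – 31 Dec 2032: 288 days → €109,000 × 1.5% × 288/366 = €1,286.5574
Total = €1,528.6803

€1,528.68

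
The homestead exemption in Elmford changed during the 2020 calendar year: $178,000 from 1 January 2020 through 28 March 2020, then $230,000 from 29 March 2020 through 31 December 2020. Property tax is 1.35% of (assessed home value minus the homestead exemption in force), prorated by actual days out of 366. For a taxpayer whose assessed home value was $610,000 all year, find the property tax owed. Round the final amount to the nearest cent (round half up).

1 January – 28 March 2020: 88 days, exemption $178,000 → ($610,000 − $178,000) × 1.35% × 88/366 = $1,402.2295
29 March – 31 December 2020: 278 days, exemption $230,000 → ($610,000 − $230,000) × 1.35% × 278/366 = $3,896.5574
Total = $5,298.7869

$5,298.79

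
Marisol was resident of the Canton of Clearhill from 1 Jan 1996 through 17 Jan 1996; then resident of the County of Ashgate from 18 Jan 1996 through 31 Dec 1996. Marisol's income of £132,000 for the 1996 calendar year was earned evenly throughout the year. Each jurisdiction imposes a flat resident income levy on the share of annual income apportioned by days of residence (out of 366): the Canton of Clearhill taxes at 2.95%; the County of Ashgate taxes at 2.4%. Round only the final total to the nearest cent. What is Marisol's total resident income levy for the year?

The Canton of Clearhill, 1 Jan – 17 Jan 1996: 17 days → £132,000 × 2.95% × 17/366 = £180.8689
The County of Ashgate, 18 Jan – 31 Dec 1996: 349 days → £132,000 × 2.4% × 349/366 = £3,020.8525
Total = £3,201.7213

£3,201.72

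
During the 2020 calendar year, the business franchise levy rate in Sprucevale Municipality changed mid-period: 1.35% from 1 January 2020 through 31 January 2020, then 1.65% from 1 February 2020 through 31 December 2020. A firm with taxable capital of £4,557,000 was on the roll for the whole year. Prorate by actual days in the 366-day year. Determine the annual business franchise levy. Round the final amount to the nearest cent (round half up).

1 January – 31 January 2020: 31 days at 1.35% → £4,557,000 × 1.35% × 31/366 = £5,210.6680
1 February – 31 December 2020: 335 days at 1.65% → £4,557,000 × 1.65% × 335/366 = £68,821.9057
Total = £74,032.5738

£74,032.57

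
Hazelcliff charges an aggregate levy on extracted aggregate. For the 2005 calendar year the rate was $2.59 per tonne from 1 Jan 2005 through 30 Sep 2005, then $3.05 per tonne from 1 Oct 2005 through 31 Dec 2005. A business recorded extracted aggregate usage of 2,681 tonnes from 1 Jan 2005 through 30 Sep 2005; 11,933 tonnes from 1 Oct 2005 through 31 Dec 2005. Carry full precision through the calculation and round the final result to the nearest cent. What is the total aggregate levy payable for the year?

1 Jan – 30 Sep 2005: 2,681 tonnes at $2.59/tonne → $6943.79
1 Oct – 31 Dec 2005: 11,933 tonnes at $3.05/tonne → $36395.65

$43339.44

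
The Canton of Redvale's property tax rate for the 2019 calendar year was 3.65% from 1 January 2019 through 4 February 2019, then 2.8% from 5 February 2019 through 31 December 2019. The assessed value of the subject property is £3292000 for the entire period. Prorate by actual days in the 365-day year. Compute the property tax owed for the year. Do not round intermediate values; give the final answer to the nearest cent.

1 January – 4 February 2019: 35 days at 3.65% → £3292000 × 3.65% × 35/365 = £11522.0000
5 February – 31 December 2019: 330 days at 2.8% → £3292000 × 2.8% × 330/365 = £83337.2055
Total = £94859.2055

£94859.21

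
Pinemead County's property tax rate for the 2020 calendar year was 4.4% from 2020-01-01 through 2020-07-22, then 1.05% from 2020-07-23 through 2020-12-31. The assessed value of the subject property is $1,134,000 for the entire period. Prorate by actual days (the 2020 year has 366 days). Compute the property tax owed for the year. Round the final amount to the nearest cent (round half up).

$33,081.20

2020-01-01 to 2020-07-22: 204 days at 4.4% → $1,134,000 × 4.4% × 204/366 = $27,810.8852
2020-07-23 to 2020-12-31: 162 days at 1.05% → $1,134,000 × 1.05% × 162/366 = $5,270.3115
Total = $33,081.1967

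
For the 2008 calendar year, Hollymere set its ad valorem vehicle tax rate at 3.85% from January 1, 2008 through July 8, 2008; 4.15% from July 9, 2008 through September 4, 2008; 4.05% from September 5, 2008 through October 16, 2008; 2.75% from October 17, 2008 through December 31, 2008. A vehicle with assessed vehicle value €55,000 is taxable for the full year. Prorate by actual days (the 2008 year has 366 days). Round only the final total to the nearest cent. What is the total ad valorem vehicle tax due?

€2,030.64

January 1 – July 8, 2008: 190 days at 3.85% → €55,000 × 3.85% × 190/366 = €1,099.2486
July 9 – September 4, 2008: 58 days at 4.15% → €55,000 × 4.15% × 58/366 = €361.7077
September 5 – October 16, 2008: 42 days at 4.05% → €55,000 × 4.05% × 42/366 = €255.6148
October 17 – December 31, 2008: 76 days at 2.75% → €55,000 × 2.75% × 76/366 = €314.0710
Total = €2,030.6421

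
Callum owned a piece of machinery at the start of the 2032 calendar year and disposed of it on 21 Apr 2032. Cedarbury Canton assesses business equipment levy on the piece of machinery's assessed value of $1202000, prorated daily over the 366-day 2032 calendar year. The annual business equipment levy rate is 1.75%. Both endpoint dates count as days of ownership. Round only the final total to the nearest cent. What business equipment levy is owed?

$6436.94

Days held (1 Jan – 21 Apr 2032): 112 out of 366
Tax = $1202000 × 1.75% × 112/366 = $6436.9399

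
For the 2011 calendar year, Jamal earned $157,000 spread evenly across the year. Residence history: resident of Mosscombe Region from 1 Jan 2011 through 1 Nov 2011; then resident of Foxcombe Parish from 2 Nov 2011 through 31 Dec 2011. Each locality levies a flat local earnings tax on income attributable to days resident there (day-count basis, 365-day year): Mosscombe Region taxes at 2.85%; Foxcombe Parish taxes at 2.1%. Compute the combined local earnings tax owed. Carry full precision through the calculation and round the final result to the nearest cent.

Mosscombe Region, 1 Jan – 1 Nov 2011: 305 days → $157,000 × 2.85% × 305/365 = $3,738.9658
Foxcombe Parish, 2 Nov – 31 Dec 2011: 60 days → $157,000 × 2.1% × 60/365 = $541.9726
Total = $4,280.9384

$4,280.94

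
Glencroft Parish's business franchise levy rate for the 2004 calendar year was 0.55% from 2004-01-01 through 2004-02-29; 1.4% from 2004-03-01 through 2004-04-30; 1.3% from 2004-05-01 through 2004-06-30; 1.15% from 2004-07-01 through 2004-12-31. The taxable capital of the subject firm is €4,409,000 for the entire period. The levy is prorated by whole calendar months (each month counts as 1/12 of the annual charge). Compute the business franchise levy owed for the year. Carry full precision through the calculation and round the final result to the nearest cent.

2004-01-01 to 2004-02-29: 2 months at 0.55% → €4,409,000 × 0.55% × 2/12 = €4,041.5833
2004-03-01 to 2004-04-30: 2 months at 1.4% → €4,409,000 × 1.4% × 2/12 = €10,287.6667
2004-05-01 to 2004-06-30: 2 months at 1.3% → €4,409,000 × 1.3% × 2/12 = €9,552.8333
2004-07-01 to 2004-12-31: 6 months at 1.15% → €4,409,000 × 1.15% × 6/12 = €25,351.7500
Total = €49,233.8333

€49,233.83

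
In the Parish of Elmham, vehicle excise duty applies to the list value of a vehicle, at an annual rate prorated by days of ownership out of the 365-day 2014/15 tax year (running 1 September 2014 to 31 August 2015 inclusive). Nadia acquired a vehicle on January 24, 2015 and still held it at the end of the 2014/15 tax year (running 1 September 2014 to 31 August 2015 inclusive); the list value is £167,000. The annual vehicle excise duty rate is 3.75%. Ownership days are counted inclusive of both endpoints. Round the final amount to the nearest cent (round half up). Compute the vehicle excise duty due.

Days held (January 24 – August 31, 2015): 220 out of 365
Tax = £167,000 × 3.75% × 220/365 = £3,774.6575

£3,774.66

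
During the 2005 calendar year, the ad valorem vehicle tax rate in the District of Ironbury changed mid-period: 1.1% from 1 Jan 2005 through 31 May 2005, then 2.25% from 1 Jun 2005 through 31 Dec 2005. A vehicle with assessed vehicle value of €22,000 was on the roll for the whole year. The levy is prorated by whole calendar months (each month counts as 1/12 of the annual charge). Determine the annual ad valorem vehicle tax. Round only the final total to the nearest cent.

1 Jan – 31 May 2005: 5 months at 1.1% → €22,000 × 1.1% × 5/12 = €100.8333
1 Jun – 31 Dec 2005: 7 months at 2.25% → €22,000 × 2.25% × 7/12 = €288.7500
Total = €389.5833

€389.58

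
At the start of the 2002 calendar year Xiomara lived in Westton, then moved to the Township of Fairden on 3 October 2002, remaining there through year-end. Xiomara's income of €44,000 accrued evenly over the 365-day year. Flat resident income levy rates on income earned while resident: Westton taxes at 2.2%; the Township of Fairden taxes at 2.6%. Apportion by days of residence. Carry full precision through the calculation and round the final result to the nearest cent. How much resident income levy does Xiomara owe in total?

€1,011.40

Westton, 1 January – 2 October 2002: 275 days → €44,000 × 2.2% × 275/365 = €729.3151
The Township of Fairden, 3 October – 31 December 2002: 90 days → €44,000 × 2.6% × 90/365 = €282.0822
Total = €1,011.3973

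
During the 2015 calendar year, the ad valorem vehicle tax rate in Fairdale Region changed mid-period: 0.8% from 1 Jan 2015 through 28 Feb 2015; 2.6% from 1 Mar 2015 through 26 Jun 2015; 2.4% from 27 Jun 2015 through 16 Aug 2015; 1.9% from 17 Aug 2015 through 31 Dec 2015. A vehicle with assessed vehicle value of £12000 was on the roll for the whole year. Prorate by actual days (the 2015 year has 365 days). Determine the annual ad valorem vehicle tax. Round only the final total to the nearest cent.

1 Jan – 28 Feb 2015: 59 days at 0.8% → £12000 × 0.8% × 59/365 = £15.5178
1 Mar – 26 Jun 2015: 118 days at 2.6% → £12000 × 2.6% × 118/365 = £100.8658
27 Jun – 16 Aug 2015: 51 days at 2.4% → £12000 × 2.4% × 51/365 = £40.2411
17 Aug – 31 Dec 2015: 137 days at 1.9% → £12000 × 1.9% × 137/365 = £85.5781
Total = £242.2027

£242.20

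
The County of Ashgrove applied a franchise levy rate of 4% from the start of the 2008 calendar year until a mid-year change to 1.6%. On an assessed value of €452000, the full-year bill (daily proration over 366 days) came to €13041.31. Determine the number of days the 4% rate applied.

196 days

Let d = days at the first rate; then 366 − d days at the second rate.
€452000 × [4%·d + 1.6%·(366−d)] / 366 = €13041.31
Solving gives d = 196, so the new rate took effect on 15 Jul 2008.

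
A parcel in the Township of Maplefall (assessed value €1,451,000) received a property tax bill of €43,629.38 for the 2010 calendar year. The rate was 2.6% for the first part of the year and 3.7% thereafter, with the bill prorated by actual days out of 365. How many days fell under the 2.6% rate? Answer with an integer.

Let d = days at the first rate; then 365 − d days at the second rate.
€1,451,000 × [2.6%·d + 3.7%·(365−d)] / 365 = €43,629.38
Solving gives d = 230, so the new rate took effect on 19 August 2010.

230 days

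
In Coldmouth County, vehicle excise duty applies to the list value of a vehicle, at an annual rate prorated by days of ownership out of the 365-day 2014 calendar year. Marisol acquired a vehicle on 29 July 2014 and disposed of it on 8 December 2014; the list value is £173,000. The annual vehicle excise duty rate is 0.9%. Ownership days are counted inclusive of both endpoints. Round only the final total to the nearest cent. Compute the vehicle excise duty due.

Days held (29 July – 8 December 2014): 133 out of 365
Tax = £173,000 × 0.9% × 133/365 = £567.3452

£567.35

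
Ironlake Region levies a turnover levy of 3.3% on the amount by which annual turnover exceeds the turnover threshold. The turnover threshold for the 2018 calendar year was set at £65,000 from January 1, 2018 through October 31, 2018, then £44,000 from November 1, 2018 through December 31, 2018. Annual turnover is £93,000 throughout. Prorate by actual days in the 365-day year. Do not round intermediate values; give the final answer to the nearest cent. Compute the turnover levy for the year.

January 1 – October 31, 2018: 304 days, exemption £65,000 → (£93,000 − £65,000) × 3.3% × 304/365 = £769.5781
November 1 – December 31, 2018: 61 days, exemption £44,000 → (£93,000 − £44,000) × 3.3% × 61/365 = £270.2384
Total = £1,039.8164

£1,039.82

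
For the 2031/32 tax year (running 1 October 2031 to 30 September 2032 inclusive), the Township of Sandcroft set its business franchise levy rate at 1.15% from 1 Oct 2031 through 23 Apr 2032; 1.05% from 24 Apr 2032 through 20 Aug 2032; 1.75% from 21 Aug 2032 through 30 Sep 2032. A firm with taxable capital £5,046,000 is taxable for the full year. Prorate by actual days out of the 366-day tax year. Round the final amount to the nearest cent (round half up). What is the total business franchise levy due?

1 Oct 2031 – 23 Apr 2032: 206 days at 1.15% → £5,046,000 × 1.15% × 206/366 = £32,661.1311
24 Apr – 20 Aug 2032: 119 days at 1.05% → £5,046,000 × 1.05% × 119/366 = £17,226.7131
21 Aug – 30 Sep 2032: 41 days at 1.75% → £5,046,000 × 1.75% × 41/366 = £9,892.0902
Total = £59,779.9344

£59,779.93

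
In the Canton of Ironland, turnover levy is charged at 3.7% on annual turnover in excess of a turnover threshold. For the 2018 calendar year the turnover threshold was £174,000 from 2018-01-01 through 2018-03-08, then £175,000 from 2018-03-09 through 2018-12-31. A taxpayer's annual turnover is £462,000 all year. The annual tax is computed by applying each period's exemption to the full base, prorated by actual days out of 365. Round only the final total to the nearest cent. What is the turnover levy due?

£10,625.79

2018-01-01 to 2018-03-08: 67 days, exemption £174,000 → (£462,000 − £174,000) × 3.7% × 67/365 = £1,956.0329
2018-03-09 to 2018-12-31: 298 days, exemption £175,000 → (£462,000 − £175,000) × 3.7% × 298/365 = £8,669.7589
Total = £10,625.7918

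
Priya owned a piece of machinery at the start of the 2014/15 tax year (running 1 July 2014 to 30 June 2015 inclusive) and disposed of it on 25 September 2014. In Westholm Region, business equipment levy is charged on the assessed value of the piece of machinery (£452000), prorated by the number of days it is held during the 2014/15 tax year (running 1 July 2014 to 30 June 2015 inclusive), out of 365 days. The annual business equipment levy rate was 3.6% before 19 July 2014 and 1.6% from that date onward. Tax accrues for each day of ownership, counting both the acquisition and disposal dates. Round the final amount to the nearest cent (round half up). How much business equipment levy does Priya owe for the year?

1 July – 18 July 2014: 18 days at 3.6% → £452000 × 3.6% × 18/365 = £802.4548
19 July – 25 September 2014: 69 days at 1.6% → £452000 × 1.6% × 69/365 = £1367.1452
Total = £2169.6000

£2169.60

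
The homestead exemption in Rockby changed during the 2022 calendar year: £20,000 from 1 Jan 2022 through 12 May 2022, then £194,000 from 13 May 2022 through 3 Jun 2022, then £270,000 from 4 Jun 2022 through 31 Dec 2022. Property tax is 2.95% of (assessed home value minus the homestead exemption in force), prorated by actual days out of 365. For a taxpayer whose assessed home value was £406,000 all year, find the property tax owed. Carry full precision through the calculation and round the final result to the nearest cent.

1 Jan – 12 May 2022: 132 days, exemption £20,000 → (£406,000 − £20,000) × 2.95% × 132/365 = £4,118.0384
13 May – 3 Jun 2022: 22 days, exemption £194,000 → (£406,000 − £194,000) × 2.95% × 22/365 = £376.9534
4 Jun – 31 Dec 2022: 211 days, exemption £270,000 → (£406,000 − £270,000) × 2.95% × 211/365 = £2,319.2658
Total = £6,814.2575

£6,814.26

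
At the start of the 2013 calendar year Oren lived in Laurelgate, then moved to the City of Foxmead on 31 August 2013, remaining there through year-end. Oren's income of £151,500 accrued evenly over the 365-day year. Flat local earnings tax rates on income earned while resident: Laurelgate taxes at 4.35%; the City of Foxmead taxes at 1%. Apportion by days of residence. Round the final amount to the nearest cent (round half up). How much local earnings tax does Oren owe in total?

£4,879.96

Laurelgate, 1 January – 30 August 2013: 242 days → £151,500 × 4.35% × 242/365 = £4,369.4260
The City of Foxmead, 31 August – 31 December 2013: 123 days → £151,500 × 1% × 123/365 = £510.5342
Total = £4,879.9603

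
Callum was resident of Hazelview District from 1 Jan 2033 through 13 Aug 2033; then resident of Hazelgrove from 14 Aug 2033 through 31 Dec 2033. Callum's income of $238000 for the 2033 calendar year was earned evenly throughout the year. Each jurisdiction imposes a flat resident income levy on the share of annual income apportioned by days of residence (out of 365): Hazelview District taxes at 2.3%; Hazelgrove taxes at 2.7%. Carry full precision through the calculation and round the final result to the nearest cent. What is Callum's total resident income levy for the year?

$5839.15

Hazelview District, 1 Jan – 13 Aug 2033: 225 days → $238000 × 2.3% × 225/365 = $3374.3836
Hazelgrove, 14 Aug – 31 Dec 2033: 140 days → $238000 × 2.7% × 140/365 = $2464.7671
Total = $5839.1507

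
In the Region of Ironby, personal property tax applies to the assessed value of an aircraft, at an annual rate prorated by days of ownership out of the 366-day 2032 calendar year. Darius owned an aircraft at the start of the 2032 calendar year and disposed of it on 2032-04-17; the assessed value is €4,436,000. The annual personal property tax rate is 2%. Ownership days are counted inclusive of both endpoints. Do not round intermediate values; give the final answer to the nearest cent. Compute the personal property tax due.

Days held (2032-01-01 to 2032-04-17): 108 out of 366
Tax = €4,436,000 × 2% × 108/366 = €26,179.6721

€26,179.67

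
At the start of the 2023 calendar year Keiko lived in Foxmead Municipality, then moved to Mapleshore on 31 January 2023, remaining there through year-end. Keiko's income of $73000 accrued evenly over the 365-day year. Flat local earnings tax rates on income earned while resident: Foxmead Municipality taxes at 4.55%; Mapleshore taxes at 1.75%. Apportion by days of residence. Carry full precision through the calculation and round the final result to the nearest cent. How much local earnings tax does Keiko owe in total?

$1445.50

Foxmead Municipality, 1 January – 30 January 2023: 30 days → $73000 × 4.55% × 30/365 = $273.0000
Mapleshore, 31 January – 31 December 2023: 335 days → $73000 × 1.75% × 335/365 = $1172.5000
Total = $1445.5000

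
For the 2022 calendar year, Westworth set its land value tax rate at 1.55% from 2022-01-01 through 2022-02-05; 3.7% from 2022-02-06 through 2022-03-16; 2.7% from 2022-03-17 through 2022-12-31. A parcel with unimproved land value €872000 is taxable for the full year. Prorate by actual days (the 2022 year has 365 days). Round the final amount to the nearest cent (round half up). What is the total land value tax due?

2022-01-01 to 2022-02-05: 36 days at 1.55% → €872000 × 1.55% × 36/365 = €1333.0849
2022-02-06 to 2022-03-16: 39 days at 3.7% → €872000 × 3.7% × 39/365 = €3447.3863
2022-03-17 to 2022-12-31: 290 days at 2.7% → €872000 × 2.7% × 290/365 = €18706.1918
Total = €23486.6630

€23486.66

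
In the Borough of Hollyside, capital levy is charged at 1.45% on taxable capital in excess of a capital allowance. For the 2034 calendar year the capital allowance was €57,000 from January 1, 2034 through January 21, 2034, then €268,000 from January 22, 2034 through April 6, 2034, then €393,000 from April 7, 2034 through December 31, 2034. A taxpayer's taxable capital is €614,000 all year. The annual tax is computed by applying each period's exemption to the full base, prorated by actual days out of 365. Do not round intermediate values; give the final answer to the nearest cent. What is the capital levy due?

January 1 – January 21, 2034: 21 days, exemption €57,000 → (€614,000 − €57,000) × 1.45% × 21/365 = €464.6753
January 22 – April 6, 2034: 75 days, exemption €268,000 → (€614,000 − €268,000) × 1.45% × 75/365 = €1,030.8904
April 7 – December 31, 2034: 269 days, exemption €393,000 → (€614,000 − €393,000) × 1.45% × 269/365 = €2,361.6726
Total = €3,857.2384

€3,857.24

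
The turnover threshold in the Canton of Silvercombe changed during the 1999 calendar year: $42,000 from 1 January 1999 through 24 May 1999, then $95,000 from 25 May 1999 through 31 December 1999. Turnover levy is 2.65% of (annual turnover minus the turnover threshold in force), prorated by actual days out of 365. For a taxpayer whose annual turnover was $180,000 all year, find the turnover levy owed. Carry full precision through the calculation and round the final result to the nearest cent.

1 January – 24 May 1999: 144 days, exemption $42,000 → ($180,000 − $42,000) × 2.65% × 144/365 = $1,442.7616
25 May – 31 December 1999: 221 days, exemption $95,000 → ($180,000 − $95,000) × 2.65% × 221/365 = $1,363.8425
Total = $2,806.6041

$2,806.60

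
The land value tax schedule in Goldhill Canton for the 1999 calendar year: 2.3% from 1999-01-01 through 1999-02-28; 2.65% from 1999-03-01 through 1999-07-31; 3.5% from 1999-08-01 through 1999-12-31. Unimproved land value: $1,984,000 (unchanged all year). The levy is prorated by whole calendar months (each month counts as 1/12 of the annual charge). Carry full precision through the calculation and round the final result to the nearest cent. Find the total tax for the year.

$58,445.33

1999-01-01 to 1999-02-28: 2 months at 2.3% → $1,984,000 × 2.3% × 2/12 = $7,605.3333
1999-03-01 to 1999-07-31: 5 months at 2.65% → $1,984,000 × 2.65% × 5/12 = $21,906.6667
1999-08-01 to 1999-12-31: 5 months at 3.5% → $1,984,000 × 3.5% × 5/12 = $28,933.3333
Total = $58,445.3333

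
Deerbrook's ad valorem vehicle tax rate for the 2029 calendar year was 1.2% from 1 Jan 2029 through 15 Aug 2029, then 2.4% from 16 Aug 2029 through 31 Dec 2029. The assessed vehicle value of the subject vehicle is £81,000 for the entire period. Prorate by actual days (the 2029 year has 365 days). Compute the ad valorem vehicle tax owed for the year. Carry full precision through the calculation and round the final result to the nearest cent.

£1,339.50

1 Jan – 15 Aug 2029: 227 days at 1.2% → £81,000 × 1.2% × 227/365 = £604.5041
16 Aug – 31 Dec 2029: 138 days at 2.4% → £81,000 × 2.4% × 138/365 = £734.9918
Total = £1,339.4959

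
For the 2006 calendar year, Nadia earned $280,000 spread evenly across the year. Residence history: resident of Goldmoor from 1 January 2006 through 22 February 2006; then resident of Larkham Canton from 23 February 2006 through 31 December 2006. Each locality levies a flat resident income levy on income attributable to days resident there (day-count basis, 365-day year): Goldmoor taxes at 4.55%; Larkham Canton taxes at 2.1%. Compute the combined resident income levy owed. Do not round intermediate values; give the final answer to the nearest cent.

Goldmoor, 1 January – 22 February 2006: 53 days → $280,000 × 4.55% × 53/365 = $1,849.9178
Larkham Canton, 23 February – 31 December 2006: 312 days → $280,000 × 2.1% × 312/365 = $5,026.1918
Total = $6,876.1096

$6,876.11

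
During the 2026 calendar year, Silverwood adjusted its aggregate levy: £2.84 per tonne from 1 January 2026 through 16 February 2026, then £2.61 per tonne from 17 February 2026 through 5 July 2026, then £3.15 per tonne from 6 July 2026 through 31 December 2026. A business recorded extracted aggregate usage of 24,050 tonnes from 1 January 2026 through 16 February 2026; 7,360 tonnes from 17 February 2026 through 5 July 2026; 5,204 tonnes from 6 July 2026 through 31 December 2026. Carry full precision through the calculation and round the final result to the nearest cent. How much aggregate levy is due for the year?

£103,904.20

1 January – 16 February 2026: 24,050 tonnes at £2.84/tonne → £68,302.00
17 February – 5 July 2026: 7,360 tonnes at £2.61/tonne → £19,209.60
6 July – 31 December 2026: 5,204 tonnes at £3.15/tonne → £16,392.60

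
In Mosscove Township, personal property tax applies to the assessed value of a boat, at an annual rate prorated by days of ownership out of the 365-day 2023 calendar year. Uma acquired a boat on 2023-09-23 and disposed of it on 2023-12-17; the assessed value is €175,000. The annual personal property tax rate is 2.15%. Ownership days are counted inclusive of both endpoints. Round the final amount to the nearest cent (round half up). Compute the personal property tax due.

€886.51

Days held (2023-09-23 to 2023-12-17): 86 out of 365
Tax = €175,000 × 2.15% × 86/365 = €886.5068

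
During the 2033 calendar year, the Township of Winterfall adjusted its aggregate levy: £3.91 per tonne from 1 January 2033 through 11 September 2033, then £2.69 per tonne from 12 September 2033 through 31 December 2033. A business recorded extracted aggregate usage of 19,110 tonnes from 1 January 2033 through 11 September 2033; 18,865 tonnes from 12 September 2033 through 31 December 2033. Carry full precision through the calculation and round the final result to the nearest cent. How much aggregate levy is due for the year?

1 January – 11 September 2033: 19,110 tonnes at £3.91/tonne → £74720.10
12 September – 31 December 2033: 18,865 tonnes at £2.69/tonne → £50746.85

£125466.95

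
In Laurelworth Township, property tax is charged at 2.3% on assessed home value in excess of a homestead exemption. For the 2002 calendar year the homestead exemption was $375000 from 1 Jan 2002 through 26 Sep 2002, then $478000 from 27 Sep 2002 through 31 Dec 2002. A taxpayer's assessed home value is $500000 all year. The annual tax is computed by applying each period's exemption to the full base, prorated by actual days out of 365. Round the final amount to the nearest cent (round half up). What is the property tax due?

1 Jan – 26 Sep 2002: 269 days, exemption $375000 → ($500000 − $375000) × 2.3% × 269/365 = $2118.8356
27 Sep – 31 Dec 2002: 96 days, exemption $478000 → ($500000 − $478000) × 2.3% × 96/365 = $133.0849
Total = $2251.9205

$2251.92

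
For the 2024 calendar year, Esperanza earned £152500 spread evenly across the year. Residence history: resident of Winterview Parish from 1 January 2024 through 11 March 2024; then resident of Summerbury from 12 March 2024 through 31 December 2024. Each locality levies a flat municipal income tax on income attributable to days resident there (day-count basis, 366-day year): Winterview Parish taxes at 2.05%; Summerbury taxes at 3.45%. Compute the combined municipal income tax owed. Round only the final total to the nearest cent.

Winterview Parish, 1 January – 11 March 2024: 71 days → £152500 × 2.05% × 71/366 = £606.4583
Summerbury, 12 March – 31 December 2024: 295 days → £152500 × 3.45% × 295/366 = £4240.6250
Total = £4847.0833

£4847.08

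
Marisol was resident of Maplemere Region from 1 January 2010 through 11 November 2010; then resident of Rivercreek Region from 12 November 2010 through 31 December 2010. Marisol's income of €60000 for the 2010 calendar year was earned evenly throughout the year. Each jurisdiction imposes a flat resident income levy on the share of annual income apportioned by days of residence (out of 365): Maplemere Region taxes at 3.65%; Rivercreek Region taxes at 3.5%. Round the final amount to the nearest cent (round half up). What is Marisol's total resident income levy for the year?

Maplemere Region, 1 January – 11 November 2010: 315 days → €60000 × 3.65% × 315/365 = €1890.0000
Rivercreek Region, 12 November – 31 December 2010: 50 days → €60000 × 3.5% × 50/365 = €287.6712
Total = €2177.6712

€2177.67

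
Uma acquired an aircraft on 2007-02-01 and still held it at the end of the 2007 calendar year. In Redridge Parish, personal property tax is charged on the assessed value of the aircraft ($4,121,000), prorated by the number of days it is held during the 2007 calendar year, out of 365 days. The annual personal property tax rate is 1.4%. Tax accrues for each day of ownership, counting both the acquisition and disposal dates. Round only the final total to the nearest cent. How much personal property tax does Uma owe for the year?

Days held (2007-02-01 to 2007-12-31): 334 out of 365
Tax = $4,121,000 × 1.4% × 334/365 = $52,793.9616

$52,793.96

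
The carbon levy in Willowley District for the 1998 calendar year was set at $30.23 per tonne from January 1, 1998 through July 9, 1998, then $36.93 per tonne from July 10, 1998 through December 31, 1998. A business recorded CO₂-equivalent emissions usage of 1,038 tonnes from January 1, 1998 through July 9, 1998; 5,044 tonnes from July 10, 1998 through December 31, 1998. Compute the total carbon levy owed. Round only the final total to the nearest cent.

$217,653.66

January 1 – July 9, 1998: 1,038 tonnes at $30.23/tonne → $31,378.74
July 10 – December 31, 1998: 5,044 tonnes at $36.93/tonne → $186,274.92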